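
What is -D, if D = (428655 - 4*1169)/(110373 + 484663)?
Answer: -423979/595036 ≈ -0.71253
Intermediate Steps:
D = 423979/595036 (D = (428655 - 4676)/595036 = 423979*(1/595036) = 423979/595036 ≈ 0.71253)
-D = -1*423979/595036 = -423979/595036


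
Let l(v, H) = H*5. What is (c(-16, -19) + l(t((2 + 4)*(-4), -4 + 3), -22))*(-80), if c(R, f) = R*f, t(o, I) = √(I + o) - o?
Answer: -15520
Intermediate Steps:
l(v, H) = 5*H
(c(-16, -19) + l(t((2 + 4)*(-4), -4 + 3), -22))*(-80) = (-16*(-19) + 5*(-22))*(-80) = (304 - 110)*(-80) = 194*(-80) = -15520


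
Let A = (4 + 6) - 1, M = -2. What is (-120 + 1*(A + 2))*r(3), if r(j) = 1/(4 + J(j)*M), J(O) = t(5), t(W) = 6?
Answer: 109/8 ≈ 13.625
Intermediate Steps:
J(O) = 6
A = 9 (A = 10 - 1 = 9)
r(j) = -⅛ (r(j) = 1/(4 + 6*(-2)) = 1/(4 - 12) = 1/(-8) = -⅛)
(-120 + 1*(A + 2))*r(3) = (-120 + 1*(9 + 2))*(-⅛) = (-120 + 1*11)*(-⅛) = (-120 + 11)*(-⅛) = -109*(-⅛) = 109/8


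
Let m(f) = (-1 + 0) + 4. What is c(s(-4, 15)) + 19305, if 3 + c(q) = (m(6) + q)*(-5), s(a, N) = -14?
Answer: 19357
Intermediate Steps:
m(f) = 3 (m(f) = -1 + 4 = 3)
c(q) = -18 - 5*q (c(q) = -3 + (3 + q)*(-5) = -3 + (-15 - 5*q) = -18 - 5*q)
c(s(-4, 15)) + 19305 = (-18 - 5*(-14)) + 19305 = (-18 + 70) + 19305 = 52 + 19305 = 19357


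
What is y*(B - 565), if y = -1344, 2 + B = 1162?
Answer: -799680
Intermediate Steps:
B = 1160 (B = -2 + 1162 = 1160)
y*(B - 565) = -1344*(1160 - 565) = -1344*595 = -799680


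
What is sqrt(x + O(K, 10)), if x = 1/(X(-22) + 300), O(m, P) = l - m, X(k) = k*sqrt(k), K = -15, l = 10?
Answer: sqrt(25 + 1/(300 - 22*I*sqrt(22))) ≈ 5.0003 + 0.0001*I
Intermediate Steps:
X(k) = k**(3/2)
O(m, P) = 10 - m
x = 1/(300 - 22*I*sqrt(22)) (x = 1/((-22)**(3/2) + 300) = 1/(-22*I*sqrt(22) + 300) = 1/(300 - 22*I*sqrt(22)) ≈ 0.0029807 + 0.0010252*I)
sqrt(x + O(K, 10)) = sqrt((75/25162 + 11*I*sqrt(22)/50324) + (10 - 1*(-15))) = sqrt((75/25162 + 11*I*sqrt(22)/50324) + (10 + 15)) = sqrt((75/25162 + 11*I*sqrt(22)/50324) + 25) = sqrt(629125/25162 + 11*I*sqrt(22)/50324)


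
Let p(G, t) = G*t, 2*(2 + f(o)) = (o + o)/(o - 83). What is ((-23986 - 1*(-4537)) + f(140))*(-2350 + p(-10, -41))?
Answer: 2150619980/57 ≈ 3.7730e+7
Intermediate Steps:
f(o) = -2 + o/(-83 + o) (f(o) = -2 + ((o + o)/(o - 83))/2 = -2 + ((2*o)/(-83 + o))/2 = -2 + (2*o/(-83 + o))/2 = -2 + o/(-83 + o))
((-23986 - 1*(-4537)) + f(140))*(-2350 + p(-10, -41)) = ((-23986 - 1*(-4537)) + (166 - 1*140)/(-83 + 140))*(-2350 - 10*(-41)) = ((-23986 + 4537) + (166 - 140)/57)*(-2350 + 410) = (-19449 + (1/57)*26)*(-1940) = (-19449 + 26/57)*(-1940) = -1108567/57*(-1940) = 2150619980/57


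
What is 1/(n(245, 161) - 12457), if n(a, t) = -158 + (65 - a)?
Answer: -1/12795 ≈ -7.8156e-5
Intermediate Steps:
n(a, t) = -93 - a
1/(n(245, 161) - 12457) = 1/((-93 - 1*245) - 12457) = 1/((-93 - 245) - 12457) = 1/(-338 - 12457) = 1/(-12795) = -1/12795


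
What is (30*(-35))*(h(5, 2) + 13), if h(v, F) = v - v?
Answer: -13650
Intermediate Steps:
h(v, F) = 0
(30*(-35))*(h(5, 2) + 13) = (30*(-35))*(0 + 13) = -1050*13 = -13650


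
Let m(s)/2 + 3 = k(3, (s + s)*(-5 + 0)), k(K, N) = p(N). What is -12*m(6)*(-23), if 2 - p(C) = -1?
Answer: 0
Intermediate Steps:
p(C) = 3 (p(C) = 2 - 1*(-1) = 2 + 1 = 3)
k(K, N) = 3
m(s) = 0 (m(s) = -6 + 2*3 = -6 + 6 = 0)
-12*m(6)*(-23) = -12*0*(-23) = 0*(-23) = 0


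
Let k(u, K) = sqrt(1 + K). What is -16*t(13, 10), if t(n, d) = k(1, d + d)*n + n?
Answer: -208 - 208*sqrt(21) ≈ -1161.2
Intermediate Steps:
t(n, d) = n + n*sqrt(1 + 2*d) (t(n, d) = sqrt(1 + (d + d))*n + n = sqrt(1 + 2*d)*n + n = n*sqrt(1 + 2*d) + n = n + n*sqrt(1 + 2*d))
-16*t(13, 10) = -208*(1 + sqrt(1 + 2*10)) = -208*(1 + sqrt(1 + 20)) = -208*(1 + sqrt(21)) = -16*(13 + 13*sqrt(21)) = -208 - 208*sqrt(21)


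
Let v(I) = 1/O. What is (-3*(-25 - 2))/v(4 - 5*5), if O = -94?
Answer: -7614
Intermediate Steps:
v(I) = -1/94 (v(I) = 1/(-94) = -1/94)
(-3*(-25 - 2))/v(4 - 5*5) = (-3*(-25 - 2))/(-1/94) = -3*(-27)*(-94) = 81*(-94) = -7614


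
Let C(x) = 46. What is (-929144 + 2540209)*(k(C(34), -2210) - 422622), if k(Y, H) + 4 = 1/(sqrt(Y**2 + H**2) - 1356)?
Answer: -103748097663451853/152374 + 322213*sqrt(1221554)/304748 ≈ -6.8088e+11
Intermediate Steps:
k(Y, H) = -4 + 1/(-1356 + sqrt(H**2 + Y**2)) (k(Y, H) = -4 + 1/(sqrt(Y**2 + H**2) - 1356) = -4 + 1/(sqrt(H**2 + Y**2) - 1356) = -4 + 1/(-1356 + sqrt(H**2 + Y**2)))
(-929144 + 2540209)*(k(C(34), -2210) - 422622) = (-929144 + 2540209)*((5425 - 4*sqrt((-2210)**2 + 46**2))/(-1356 + sqrt((-2210)**2 + 46**2)) - 422622) = 1611065*((5425 - 4*sqrt(4884100 + 2116))/(-1356 + sqrt(4884100 + 2116)) - 422622) = 1611065*((5425 - 8*sqrt(1221554))/(-1356 + sqrt(4886216)) - 422622) = 1611065*((5425 - 8*sqrt(1221554))/(-1356 + 2*sqrt(1221554)) - 422622) = 1611065*(-422622 + (5425 - 8*sqrt(1221554))/(-1356 + 2*sqrt(1221554))) = -680871512430 + 1611065*(5425 - 8*sqrt(1221554))/(-1356 + 2*sqrt(1221554))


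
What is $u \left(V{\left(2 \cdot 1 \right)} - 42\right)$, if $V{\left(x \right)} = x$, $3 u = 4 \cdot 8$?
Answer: $- \frac{1280}{3} \approx -426.67$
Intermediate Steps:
$u = \frac{32}{3}$ ($u = \frac{4 \cdot 8}{3} = \frac{1}{3} \cdot 32 = \frac{32}{3} \approx 10.667$)
$u \left(V{\left(2 \cdot 1 \right)} - 42\right) = \frac{32 \left(2 \cdot 1 - 42\right)}{3} = \frac{32 \left(2 - 42\right)}{3} = \frac{32}{3} \left(-40\right) = - \frac{1280}{3}$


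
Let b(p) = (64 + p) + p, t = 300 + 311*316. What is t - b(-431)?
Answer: 99374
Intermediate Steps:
t = 98576 (t = 300 + 98276 = 98576)
b(p) = 64 + 2*p
t - b(-431) = 98576 - (64 + 2*(-431)) = 98576 - (64 - 862) = 98576 - 1*(-798) = 98576 + 798 = 99374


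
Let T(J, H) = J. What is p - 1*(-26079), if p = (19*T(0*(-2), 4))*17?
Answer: 26079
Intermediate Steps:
p = 0 (p = (19*(0*(-2)))*17 = (19*0)*17 = 0*17 = 0)
p - 1*(-26079) = 0 - 1*(-26079) = 0 + 26079 = 26079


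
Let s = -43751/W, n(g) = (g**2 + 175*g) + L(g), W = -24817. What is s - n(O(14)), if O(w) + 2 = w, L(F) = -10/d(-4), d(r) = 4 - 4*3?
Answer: -222706473/99268 ≈ -2243.5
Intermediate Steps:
d(r) = -8 (d(r) = 4 - 12 = -8)
L(F) = 5/4 (L(F) = -10/(-8) = -10*(-1/8) = 5/4)
O(w) = -2 + w
n(g) = 5/4 + g**2 + 175*g (n(g) = (g**2 + 175*g) + 5/4 = 5/4 + g**2 + 175*g)
s = 43751/24817 (s = -43751/(-24817) = -43751*(-1/24817) = 43751/24817 ≈ 1.7629)
s - n(O(14)) = 43751/24817 - (5/4 + (-2 + 14)**2 + 175*(-2 + 14)) = 43751/24817 - (5/4 + 12**2 + 175*12) = 43751/24817 - (5/4 + 144 + 2100) = 43751/24817 - 1*8981/4 = 43751/24817 - 8981/4 = -222706473/99268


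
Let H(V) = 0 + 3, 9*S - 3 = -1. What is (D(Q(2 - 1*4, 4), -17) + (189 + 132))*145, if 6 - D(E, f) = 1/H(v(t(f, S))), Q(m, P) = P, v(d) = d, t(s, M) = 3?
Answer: 142100/3 ≈ 47367.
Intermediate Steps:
S = 2/9 (S = 1/3 + (1/9)*(-1) = 1/3 - 1/9 = 2/9 ≈ 0.22222)
H(V) = 3
D(E, f) = 17/3 (D(E, f) = 6 - 1/3 = 17/3)
(D(Q(2 - 1*4, 4), -17) + (189 + 132))*145 = (17/3 + (189 + 132))*145 = (17/3 + 321)*145 = (980/3)*145 = 142100/3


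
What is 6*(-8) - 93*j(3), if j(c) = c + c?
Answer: -606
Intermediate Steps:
j(c) = 2*c
6*(-8) - 93*j(3) = 6*(-8) - 186*3 = -48 - 93*6 = -48 - 558 = -606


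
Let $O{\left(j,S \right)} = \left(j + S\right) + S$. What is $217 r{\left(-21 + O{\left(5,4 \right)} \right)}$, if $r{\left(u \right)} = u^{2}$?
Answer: $13888$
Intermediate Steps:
$O{\left(j,S \right)} = j + 2 S$ ($O{\left(j,S \right)} = \left(S + j\right) + S = j + 2 S$)
$217 r{\left(-21 + O{\left(5,4 \right)} \right)} = 217 \left(-21 + \left(5 + 2 \cdot 4\right)\right)^{2} = 217 \left(-21 + \left(5 + 8\right)\right)^{2} = 217 \left(-21 + 13\right)^{2} = 217 \left(-8\right)^{2} = 217 \cdot 64 = 13888$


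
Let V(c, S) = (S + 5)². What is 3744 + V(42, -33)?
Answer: 4528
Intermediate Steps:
V(c, S) = (5 + S)²
3744 + V(42, -33) = 3744 + (5 - 33)² = 3744 + (-28)² = 3744 + 784 = 4528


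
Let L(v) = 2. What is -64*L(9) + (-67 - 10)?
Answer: -205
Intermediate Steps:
-64*L(9) + (-67 - 10) = -64*2 + (-67 - 10) = -128 - 77 = -205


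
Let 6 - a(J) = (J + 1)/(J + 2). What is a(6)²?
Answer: 1681/64 ≈ 26.266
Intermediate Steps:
a(J) = 6 - (1 + J)/(2 + J) (a(J) = 6 - (J + 1)/(J + 2) = 6 - (1 + J)/(2 + J))
a(6)² = ((11 + 5*6)/(2 + 6))² = ((11 + 30)/8)² = ((⅛)*41)² = (41/8)² = 1681/64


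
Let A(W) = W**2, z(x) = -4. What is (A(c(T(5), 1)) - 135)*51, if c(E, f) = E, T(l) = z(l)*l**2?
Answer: 503115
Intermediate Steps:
T(l) = -4*l**2
(A(c(T(5), 1)) - 135)*51 = ((-4*5**2)**2 - 135)*51 = ((-4*25)**2 - 135)*51 = ((-100)**2 - 135)*51 = (10000 - 135)*51 = 9865*51 = 503115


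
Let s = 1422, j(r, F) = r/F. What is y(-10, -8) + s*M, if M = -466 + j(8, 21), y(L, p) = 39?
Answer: -4634499/7 ≈ -6.6207e+5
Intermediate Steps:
M = -9778/21 (M = -466 + 8/21 = -9778/21 ≈ -465.62)
y(-10, -8) + s*M = 39 + 1422*(-9778/21) = 39 - 4634772/7 = -4634499/7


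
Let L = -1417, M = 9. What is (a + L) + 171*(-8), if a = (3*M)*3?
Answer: -2704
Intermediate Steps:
a = 81 (a = (3*9)*3 = 27*3 = 81)
(a + L) + 171*(-8) = (81 - 1417) + 171*(-8) = -1336 - 1368 = -2704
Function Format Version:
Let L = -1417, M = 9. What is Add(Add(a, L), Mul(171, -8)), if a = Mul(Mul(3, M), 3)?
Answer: -2704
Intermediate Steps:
a = 81 (a = Mul(Mul(3, 9), 3) = Mul(27, 3) = 81)
Add(Add(a, L), Mul(171, -8)) = Add(Add(81, -1417), Mul(171, -8)) = Add(-1336, -1368) = -2704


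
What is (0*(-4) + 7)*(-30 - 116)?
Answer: -1022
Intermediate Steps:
(0*(-4) + 7)*(-30 - 116) = (0 + 7)*(-146) = 7*(-146) = -1022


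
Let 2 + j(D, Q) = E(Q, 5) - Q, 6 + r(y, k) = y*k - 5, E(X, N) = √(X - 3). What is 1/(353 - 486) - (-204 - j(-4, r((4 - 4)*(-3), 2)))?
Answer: 28328/133 + I*√14 ≈ 212.99 + 3.7417*I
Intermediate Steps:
E(X, N) = √(-3 + X)
r(y, k) = -11 + k*y (r(y, k) = -6 + (y*k - 5) = -6 + (k*y - 5) = -6 + (-5 + k*y) = -11 + k*y)
j(D, Q) = -2 + √(-3 + Q) - Q (j(D, Q) = -2 + (√(-3 + Q) - Q) = -2 + √(-3 + Q) - Q)
1/(353 - 486) - (-204 - j(-4, r((4 - 4)*(-3), 2))) = 1/(353 - 486) - (-204 - (-2 + √(-3 + (-11 + 2*((4 - 4)*(-3)))) - (-11 + 2*((4 - 4)*(-3))))) = 1/(-133) - (-204 - (-2 + √(-3 + (-11 + 2*(0*(-3)))) - (-11 + 2*(0*(-3))))) = -1/133 - (-204 - (-2 + √(-3 + (-11 + 2*0)) - (-11 + 2*0))) = -1/133 - (-204 - (-2 + √(-3 + (-11 + 0)) - (-11 + 0))) = -1/133 - (-204 - (-2 + √(-3 - 11) - 1*(-11))) = -1/133 - (-204 - (-2 + √(-14) + 11)) = -1/133 - (-204 - (-2 + I*√14 + 11)) = -1/133 - (-204 - (9 + I*√14)) = -1/133 - (-204 + (-9 - I*√14)) = -1/133 - (-213 - I*√14) = -1/133 + (213 + I*√14) = 28328/133 + I*√14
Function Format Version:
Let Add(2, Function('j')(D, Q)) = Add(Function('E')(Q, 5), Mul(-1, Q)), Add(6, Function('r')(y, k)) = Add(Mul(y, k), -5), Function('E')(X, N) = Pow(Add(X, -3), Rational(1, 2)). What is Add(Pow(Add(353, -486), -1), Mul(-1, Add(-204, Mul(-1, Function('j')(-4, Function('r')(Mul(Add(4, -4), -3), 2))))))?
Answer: Add(Rational(28328, 133), Mul(I, Pow(14, Rational(1, 2)))) ≈ Add(212.99, Mul(3.7417, I))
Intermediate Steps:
Function('E')(X, N) = Pow(Add(-3, X), Rational(1, 2))
Function('r')(y, k) = Add(-11, Mul(k, y)) (Function('r')(y, k) = Add(-6, Add(Mul(y, k), -5)) = Add(-6, Add(Mul(k, y), -5)) = Add(-6, Add(-5, Mul(k, y))) = Add(-11, Mul(k, y)))
Function('j')(D, Q) = Add(-2, Pow(Add(-3, Q), Rational(1, 2)), Mul(-1, Q)) (Function('j')(D, Q) = Add(-2, Add(Pow(Add(-3, Q), Rational(1, 2)), Mul(-1, Q))) = Add(-2, Pow(Add(-3, Q), Rational(1, 2)), Mul(-1, Q)))
Add(Pow(Add(353, -486), -1), Mul(-1, Add(-204, Mul(-1, Function('j')(-4, Function('r')(Mul(Add(4, -4), -3), 2)))))) = Add(Pow(Add(353, -486), -1), Mul(-1, Add(-204, Mul(-1, Add(-2, Pow(Add(-3, Add(-11, Mul(2, Mul(Add(4, -4), -3)))), Rational(1, 2)), Mul(-1, Add(-11, Mul(2, Mul(Add(4, -4), -3))))))))) = Add(Pow(-133, -1), Mul(-1, Add(-204, Mul(-1, Add(-2, Pow(Add(-3, Add(-11, Mul(2, Mul(0, -3)))), Rational(1, 2)), Mul(-1, Add(-11, Mul(2, Mul(0, -3))))))))) = Add(Rational(-1, 133), Mul(-1, Add(-204, Mul(-1, Add(-2, Pow(Add(-3, Add(-11, Mul(2, 0))), Rational(1, 2)), Mul(-1, Add(-11, Mul(2, 0)))))))) = Add(Rational(-1, 133), Mul(-1, Add(-204, Mul(-1, Add(-2, Pow(Add(-3, Add(-11, 0)), Rational(1, 2)), Mul(-1, Add(-11, 0))))))) = Add(Rational(-1, 133), Mul(-1, Add(-204, Mul(-1, Add(-2, Pow(Add(-3, -11), Rational(1, 2)), Mul(-1, -11)))))) = Add(Rational(-1, 133), Mul(-1, Add(-204, Mul(-1, Add(-2, Pow(-14, Rational(1, 2)), 11))))) = Add(Rational(-1, 133), Mul(-1, Add(-204, Mul(-1, Add(-2, Mul(I, Pow(14, Rational(1, 2))), 11))))) = Add(Rational(-1, 133), Mul(-1, Add(-204, Mul(-1, Add(9, Mul(I, Pow(14, Rational(1, 2)))))))) = Add(Rational(-1, 133), Mul(-1, Add(-204, Add(-9, Mul(-1, I, Pow(14, Rational(1, 2))))))) = Add(Rational(-1, 133), Mul(-1, Add(-213, Mul(-1, I, Pow(14, Rational(1, 2)))))) = Add(Rational(-1, 133), Add(213, Mul(I, Pow(14, Rational(1, 2))))) = Add(Rational(28328, 133), Mul(I, Pow(14, Rational(1, 2))))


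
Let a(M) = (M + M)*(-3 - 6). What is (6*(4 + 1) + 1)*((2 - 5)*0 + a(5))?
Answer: -2790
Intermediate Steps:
a(M) = -18*M (a(M) = (2*M)*(-9) = -18*M)
(6*(4 + 1) + 1)*((2 - 5)*0 + a(5)) = (6*(4 + 1) + 1)*((2 - 5)*0 - 18*5) = (6*5 + 1)*(-3*0 - 90) = (30 + 1)*(0 - 90) = 31*(-90) = -2790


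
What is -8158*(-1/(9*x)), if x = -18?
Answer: -4079/81 ≈ -50.358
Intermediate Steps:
-8158*(-1/(9*x)) = -8158/(-18*(-3)*3) = -8158/(54*3) = -8158/162 = -8158*1/162 = -4079/81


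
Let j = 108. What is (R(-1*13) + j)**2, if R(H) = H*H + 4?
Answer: 78961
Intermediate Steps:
R(H) = 4 + H**2 (R(H) = H**2 + 4 = 4 + H**2)
(R(-1*13) + j)**2 = ((4 + (-1*13)**2) + 108)**2 = ((4 + (-13)**2) + 108)**2 = ((4 + 169) + 108)**2 = (173 + 108)**2 = 281**2 = 78961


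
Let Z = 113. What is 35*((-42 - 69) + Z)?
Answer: 70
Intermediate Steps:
35*((-42 - 69) + Z) = 35*((-42 - 69) + 113) = 35*(-111 + 113) = 35*2 = 70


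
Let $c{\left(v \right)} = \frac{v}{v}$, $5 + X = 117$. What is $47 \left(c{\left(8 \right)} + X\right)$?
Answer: $5311$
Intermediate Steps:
$X = 112$ ($X = -5 + 117 = 112$)
$c{\left(v \right)} = 1$
$47 \left(c{\left(8 \right)} + X\right) = 47 \left(1 + 112\right) = 47 \cdot 113 = 5311$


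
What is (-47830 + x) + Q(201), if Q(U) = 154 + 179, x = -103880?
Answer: -151377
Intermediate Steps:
Q(U) = 333
(-47830 + x) + Q(201) = (-47830 - 103880) + 333 = -151710 + 333 = -151377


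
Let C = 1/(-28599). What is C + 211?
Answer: 6034388/28599 ≈ 211.00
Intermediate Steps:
C = -1/28599 ≈ -3.4966e-5
C + 211 = -1/28599 + 211 = 6034388/28599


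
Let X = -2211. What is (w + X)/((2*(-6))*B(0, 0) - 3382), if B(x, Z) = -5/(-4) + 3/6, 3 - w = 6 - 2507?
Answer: -293/3403 ≈ -0.086100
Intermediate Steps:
w = 2504 (w = 3 - (6 - 2507) = 3 - 1*(-2501) = 3 + 2501 = 2504)
B(x, Z) = 7/4 (B(x, Z) = -5*(-¼) + 3*(⅙) = 5/4 + ½ = 7/4)
(w + X)/((2*(-6))*B(0, 0) - 3382) = (2504 - 2211)/((2*(-6))*(7/4) - 3382) = 293/(-12*7/4 - 3382) = 293/(-21 - 3382) = 293/(-3403) = 293*(-1/3403) = -293/3403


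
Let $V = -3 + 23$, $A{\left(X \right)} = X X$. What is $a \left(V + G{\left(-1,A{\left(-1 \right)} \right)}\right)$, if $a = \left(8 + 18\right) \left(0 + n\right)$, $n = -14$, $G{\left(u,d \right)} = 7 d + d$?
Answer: $-10192$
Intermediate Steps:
$A{\left(X \right)} = X^{2}$
$G{\left(u,d \right)} = 8 d$
$V = 20$
$a = -364$ ($a = \left(8 + 18\right) \left(0 - 14\right) = 26 \left(-14\right) = -364$)
$a \left(V + G{\left(-1,A{\left(-1 \right)} \right)}\right) = - 364 \left(20 + 8 \left(-1\right)^{2}\right) = - 364 \left(20 + 8 \cdot 1\right) = - 364 \left(20 + 8\right) = \left(-364\right) 28 = -10192$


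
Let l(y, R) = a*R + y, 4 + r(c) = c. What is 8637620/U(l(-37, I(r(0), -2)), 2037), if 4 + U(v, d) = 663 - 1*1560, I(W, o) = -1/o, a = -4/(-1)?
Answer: -8637620/901 ≈ -9586.7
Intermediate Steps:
a = 4 (a = -4*(-1) = 4)
r(c) = -4 + c
l(y, R) = y + 4*R (l(y, R) = 4*R + y = y + 4*R)
U(v, d) = -901 (U(v, d) = -4 + (663 - 1*1560) = -4 + (663 - 1560) = -4 - 897 = -901)
8637620/U(l(-37, I(r(0), -2)), 2037) = 8637620/(-901) = 8637620*(-1/901) = -8637620/901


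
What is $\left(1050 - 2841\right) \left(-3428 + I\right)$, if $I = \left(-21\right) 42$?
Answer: $7719210$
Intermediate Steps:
$I = -882$
$\left(1050 - 2841\right) \left(-3428 + I\right) = \left(1050 - 2841\right) \left(-3428 - 882\right) = \left(-1791\right) \left(-4310\right) = 7719210$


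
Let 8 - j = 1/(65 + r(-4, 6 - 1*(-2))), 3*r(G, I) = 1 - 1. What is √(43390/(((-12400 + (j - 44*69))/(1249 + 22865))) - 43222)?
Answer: I*√111667978370486002/1002821 ≈ 333.23*I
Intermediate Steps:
r(G, I) = 0 (r(G, I) = (1 - 1)/3 = (⅓)*0 = 0)
j = 519/65 (j = 8 - 1/(65 + 0) = 8 - 1/65 = 519/65 ≈ 7.9846)
√(43390/(((-12400 + (j - 44*69))/(1249 + 22865))) - 43222) = √(43390/(((-12400 + (519/65 - 44*69))/(1249 + 22865))) - 43222) = √(43390/(((-12400 + (519/65 - 3036))/24114)) - 43222) = √(43390/(((-12400 - 196821/65)*(1/24114))) - 43222) = √(43390/((-1002821/65*1/24114)) - 43222) = √(43390/(-1002821/1567410) - 43222) = √(43390*(-1567410/1002821) - 43222) = √(-68009919900/1002821 - 43222) = √(-111353849162/1002821) = I*√111667978370486002/1002821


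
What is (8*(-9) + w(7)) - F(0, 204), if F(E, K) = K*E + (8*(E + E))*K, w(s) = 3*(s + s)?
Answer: -30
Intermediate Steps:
w(s) = 6*s (w(s) = 3*(2*s) = 6*s)
F(E, K) = 17*E*K (F(E, K) = E*K + (8*(2*E))*K = E*K + (16*E)*K = E*K + 16*E*K = 17*E*K)
(8*(-9) + w(7)) - F(0, 204) = (8*(-9) + 6*7) - 17*0*204 = (-72 + 42) - 1*0 = -30 + 0 = -30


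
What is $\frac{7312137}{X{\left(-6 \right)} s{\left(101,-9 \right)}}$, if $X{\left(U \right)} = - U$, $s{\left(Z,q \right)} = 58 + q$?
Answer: $\frac{348197}{14} \approx 24871.0$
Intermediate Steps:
$\frac{7312137}{X{\left(-6 \right)} s{\left(101,-9 \right)}} = \frac{7312137}{\left(-1\right) \left(-6\right) \left(58 - 9\right)} = \frac{7312137}{6 \cdot 49} = \frac{7312137}{294} = 7312137 \cdot \frac{1}{294} = \frac{348197}{14}$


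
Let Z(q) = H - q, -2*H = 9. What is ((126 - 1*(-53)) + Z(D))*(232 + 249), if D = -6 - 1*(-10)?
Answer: 164021/2 ≈ 82011.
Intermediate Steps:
D = 4 (D = -6 + 10 = 4)
H = -9/2 (H = -½*9 = -9/2 ≈ -4.5000)
Z(q) = -9/2 - q
((126 - 1*(-53)) + Z(D))*(232 + 249) = ((126 - 1*(-53)) + (-9/2 - 1*4))*(232 + 249) = ((126 + 53) + (-9/2 - 4))*481 = (179 - 17/2)*481 = (341/2)*481 = 164021/2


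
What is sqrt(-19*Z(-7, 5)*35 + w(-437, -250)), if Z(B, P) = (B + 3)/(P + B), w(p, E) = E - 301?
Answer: 3*I*sqrt(209) ≈ 43.37*I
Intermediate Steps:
w(p, E) = -301 + E
Z(B, P) = (3 + B)/(B + P)
sqrt(-19*Z(-7, 5)*35 + w(-437, -250)) = sqrt(-19*(3 - 7)/(-7 + 5)*35 + (-301 - 250)) = sqrt(-19*(-4)/(-2)*35 - 551) = sqrt(-(-19)*(-4)/2*35 - 551) = sqrt(-19*2*35 - 551) = sqrt(-38*35 - 551) = sqrt(-1330 - 551) = sqrt(-1881) = 3*I*sqrt(209)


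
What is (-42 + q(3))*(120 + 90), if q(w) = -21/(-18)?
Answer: -8575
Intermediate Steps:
q(w) = 7/6 (q(w) = -21*(-1/18) = 7/6)
(-42 + q(3))*(120 + 90) = (-42 + 7/6)*(120 + 90) = -245/6*210 = -8575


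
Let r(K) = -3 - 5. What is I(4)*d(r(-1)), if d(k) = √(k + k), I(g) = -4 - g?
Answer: -32*I ≈ -32.0*I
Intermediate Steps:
r(K) = -8
d(k) = √2*√k (d(k) = √(2*k) = √2*√k)
I(4)*d(r(-1)) = (-4 - 1*4)*(√2*√(-8)) = (-4 - 4)*(√2*(2*I*√2)) = -32*I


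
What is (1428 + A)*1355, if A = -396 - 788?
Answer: 330620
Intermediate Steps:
A = -1184
(1428 + A)*1355 = (1428 - 1184)*1355 = 244*1355 = 330620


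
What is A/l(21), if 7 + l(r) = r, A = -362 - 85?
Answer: -447/14 ≈ -31.929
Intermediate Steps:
A = -447
l(r) = -7 + r
A/l(21) = -447/(-7 + 21) = -447/14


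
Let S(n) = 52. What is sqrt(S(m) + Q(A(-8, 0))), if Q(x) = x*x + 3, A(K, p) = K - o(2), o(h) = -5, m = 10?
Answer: 8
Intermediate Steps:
A(K, p) = 5 + K (A(K, p) = K - 1*(-5) = K + 5 = 5 + K)
Q(x) = 3 + x**2 (Q(x) = x**2 + 3 = 3 + x**2)
sqrt(S(m) + Q(A(-8, 0))) = sqrt(52 + (3 + (5 - 8)**2)) = sqrt(52 + (3 + (-3)**2)) = sqrt(52 + (3 + 9)) = sqrt(52 + 12) = sqrt(64) = 8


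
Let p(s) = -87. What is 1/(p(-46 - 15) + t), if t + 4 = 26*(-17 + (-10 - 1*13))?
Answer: -1/1131 ≈ -0.00088417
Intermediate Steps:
t = -1044 (t = -4 + 26*(-17 + (-10 - 1*13)) = -4 + 26*(-17 + (-10 - 13)) = -4 + 26*(-17 - 23) = -4 + 26*(-40) = -4 - 1040 = -1044)
1/(p(-46 - 15) + t) = 1/(-87 - 1044) = 1/(-1131) = -1/1131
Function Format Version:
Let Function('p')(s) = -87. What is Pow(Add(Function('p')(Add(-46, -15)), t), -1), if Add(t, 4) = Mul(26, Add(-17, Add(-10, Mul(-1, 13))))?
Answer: Rational(-1, 1131) ≈ -0.00088417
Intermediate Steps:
t = -1044 (t = Add(-4, Mul(26, Add(-17, Add(-10, Mul(-1, 13))))) = Add(-4, Mul(26, Add(-17, Add(-10, -13)))) = Add(-4, Mul(26, Add(-17, -23))) = Add(-4, Mul(26, -40)) = Add(-4, -1040) = -1044)
Pow(Add(Function('p')(Add(-46, -15)), t), -1) = Pow(Add(-87, -1044), -1) = Pow(-1131, -1) = Rational(-1, 1131)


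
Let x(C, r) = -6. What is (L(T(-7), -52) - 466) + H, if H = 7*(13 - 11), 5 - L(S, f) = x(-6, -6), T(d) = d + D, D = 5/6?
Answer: -441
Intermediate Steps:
D = 5/6 (D = 5*(1/6) = 5/6 ≈ 0.83333)
T(d) = 5/6 + d (T(d) = d + 5/6 = 5/6 + d)
L(S, f) = 11 (L(S, f) = 5 - 1*(-6) = 5 + 6 = 11)
H = 14 (H = 7*2 = 14)
(L(T(-7), -52) - 466) + H = (11 - 466) + 14 = -455 + 14 = -441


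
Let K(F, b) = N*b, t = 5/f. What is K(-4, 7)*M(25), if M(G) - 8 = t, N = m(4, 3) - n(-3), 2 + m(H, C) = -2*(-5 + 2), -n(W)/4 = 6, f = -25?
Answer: 7644/5 ≈ 1528.8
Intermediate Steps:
n(W) = -24 (n(W) = -4*6 = -24)
m(H, C) = 4 (m(H, C) = -2 - 2*(-5 + 2) = -2 - 2*(-3) = -2 + 6 = 4)
t = -1/5 (t = 5/(-25) = 5*(-1/25) = -1/5 ≈ -0.20000)
N = 28 (N = 4 - 1*(-24) = 4 + 24 = 28)
K(F, b) = 28*b
M(G) = 39/5 (M(G) = 8 - 1/5 = 39/5)
K(-4, 7)*M(25) = (28*7)*(39/5) = 196*(39/5) = 7644/5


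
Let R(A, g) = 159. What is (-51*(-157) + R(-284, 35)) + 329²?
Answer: 116407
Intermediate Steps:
(-51*(-157) + R(-284, 35)) + 329² = (-51*(-157) + 159) + 329² = (8007 + 159) + 108241 = 8166 + 108241 = 116407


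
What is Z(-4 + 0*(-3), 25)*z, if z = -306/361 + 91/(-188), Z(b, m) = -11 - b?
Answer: 632653/67868 ≈ 9.3218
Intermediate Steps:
z = -90379/67868 (z = -306*1/361 + 91*(-1/188) = -306/361 - 91/188 = -90379/67868 ≈ -1.3317)
Z(-4 + 0*(-3), 25)*z = (-11 - (-4 + 0*(-3)))*(-90379/67868) = (-11 - (-4 + 0))*(-90379/67868) = (-11 - 1*(-4))*(-90379/67868) = (-11 + 4)*(-90379/67868) = -7*(-90379/67868) = 632653/67868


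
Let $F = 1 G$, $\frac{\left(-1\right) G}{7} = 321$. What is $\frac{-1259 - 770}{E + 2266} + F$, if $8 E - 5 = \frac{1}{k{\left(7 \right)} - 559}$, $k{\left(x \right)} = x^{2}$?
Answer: $- \frac{20788150083}{9247829} \approx -2247.9$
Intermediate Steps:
$G = -2247$ ($G = \left(-7\right) 321 = -2247$)
$F = -2247$ ($F = 1 \left(-2247\right) = -2247$)
$E = \frac{2549}{4080}$ ($E = \frac{5}{8} + \frac{1}{8 \left(7^{2} - 559\right)} = \frac{5}{8} + \frac{1}{8 \left(49 - 559\right)} = \frac{5}{8} + \frac{1}{8 \left(-510\right)} = \frac{5}{8} + \frac{1}{8} \left(- \frac{1}{510}\right) = \frac{5}{8} - \frac{1}{4080} = \frac{2549}{4080} \approx 0.62475$)
$\frac{-1259 - 770}{E + 2266} + F = \frac{-1259 - 770}{\frac{2549}{4080} + 2266} - 2247 = - \frac{2029}{\frac{9247829}{4080}} - 2247 = \left(-2029\right) \frac{4080}{9247829} - 2247 = - \frac{8278320}{9247829} - 2247 = - \frac{20788150083}{9247829}$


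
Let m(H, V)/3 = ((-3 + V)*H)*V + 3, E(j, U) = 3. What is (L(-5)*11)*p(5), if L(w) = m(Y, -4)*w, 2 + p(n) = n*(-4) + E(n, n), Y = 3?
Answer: 272745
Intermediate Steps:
m(H, V) = 9 + 3*H*V*(-3 + V) (m(H, V) = 3*(((-3 + V)*H)*V + 3) = 3*((H*(-3 + V))*V + 3) = 3*(H*V*(-3 + V) + 3) = 3*(3 + H*V*(-3 + V)) = 9 + 3*H*V*(-3 + V))
p(n) = 1 - 4*n (p(n) = -2 + (n*(-4) + 3) = -2 + (-4*n + 3) = -2 + (3 - 4*n) = 1 - 4*n)
L(w) = 261*w (L(w) = (9 - 9*3*(-4) + 3*3*(-4)²)*w = (9 + 108 + 3*3*16)*w = (9 + 108 + 144)*w = 261*w)
(L(-5)*11)*p(5) = ((261*(-5))*11)*(1 - 4*5) = (-1305*11)*(1 - 20) = -14355*(-19) = 272745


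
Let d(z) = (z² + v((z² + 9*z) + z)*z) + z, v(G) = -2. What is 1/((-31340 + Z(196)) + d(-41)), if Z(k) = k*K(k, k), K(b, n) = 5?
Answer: -1/28638 ≈ -3.4919e-5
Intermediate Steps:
d(z) = z² - z (d(z) = (z² - 2*z) + z = z² - z)
Z(k) = 5*k (Z(k) = k*5 = 5*k)
1/((-31340 + Z(196)) + d(-41)) = 1/((-31340 + 5*196) - 41*(-1 - 41)) = 1/((-31340 + 980) - 41*(-42)) = 1/(-30360 + 1722) = 1/(-28638) = -1/28638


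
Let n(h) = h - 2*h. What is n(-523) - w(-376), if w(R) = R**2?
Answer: -140853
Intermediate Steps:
n(h) = -h
n(-523) - w(-376) = -1*(-523) - 1*(-376)**2 = 523 - 1*141376 = 523 - 141376 = -140853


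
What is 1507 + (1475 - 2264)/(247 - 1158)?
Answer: 1373666/911 ≈ 1507.9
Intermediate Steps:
1507 + (1475 - 2264)/(247 - 1158) = 1507 - 789/(-911) = 1507 - 789*(-1/911) = 1507 + 789/911 = 1373666/911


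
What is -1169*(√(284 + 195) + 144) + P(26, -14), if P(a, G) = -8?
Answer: -168344 - 1169*√479 ≈ -1.9393e+5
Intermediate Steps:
-1169*(√(284 + 195) + 144) + P(26, -14) = -1169*(√(284 + 195) + 144) - 8 = -1169*(√479 + 144) - 8 = -1169*(144 + √479) - 8 = (-168336 - 1169*√479) - 8 = -168344 - 1169*√479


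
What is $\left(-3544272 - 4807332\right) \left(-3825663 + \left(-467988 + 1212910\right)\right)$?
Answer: $25729128858564$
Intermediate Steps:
$\left(-3544272 - 4807332\right) \left(-3825663 + \left(-467988 + 1212910\right)\right) = - 8351604 \left(-3825663 + 744922\right) = \left(-8351604\right) \left(-3080741\right) = 25729128858564$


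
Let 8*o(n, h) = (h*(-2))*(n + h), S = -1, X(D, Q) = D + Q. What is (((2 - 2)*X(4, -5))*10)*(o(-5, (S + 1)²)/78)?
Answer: 0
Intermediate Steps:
o(n, h) = -h*(h + n)/4 (o(n, h) = ((h*(-2))*(n + h))/8 = ((-2*h)*(h + n))/8 = (-2*h*(h + n))/8 = -h*(h + n)/4)
(((2 - 2)*X(4, -5))*10)*(o(-5, (S + 1)²)/78) = (((2 - 2)*(4 - 5))*10)*(-(-1 + 1)²*((-1 + 1)² - 5)/4/78) = ((0*(-1))*10)*(-¼*0²*(0² - 5)*(1/78)) = (0*10)*(-¼*0*(0 - 5)*(1/78)) = 0*(-¼*0*(-5)*(1/78)) = 0*(0*(1/78)) = 0*0 = 0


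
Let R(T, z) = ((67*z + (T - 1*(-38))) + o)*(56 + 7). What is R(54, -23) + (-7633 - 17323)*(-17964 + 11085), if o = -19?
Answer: 171579840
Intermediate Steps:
R(T, z) = 1197 + 63*T + 4221*z (R(T, z) = ((67*z + (T - 1*(-38))) - 19)*(56 + 7) = ((67*z + (T + 38)) - 19)*63 = ((67*z + (38 + T)) - 19)*63 = ((38 + T + 67*z) - 19)*63 = (19 + T + 67*z)*63 = 1197 + 63*T + 4221*z)
R(54, -23) + (-7633 - 17323)*(-17964 + 11085) = (1197 + 63*54 + 4221*(-23)) + (-7633 - 17323)*(-17964 + 11085) = (1197 + 3402 - 97083) - 24956*(-6879) = -92484 + 171672324 = 171579840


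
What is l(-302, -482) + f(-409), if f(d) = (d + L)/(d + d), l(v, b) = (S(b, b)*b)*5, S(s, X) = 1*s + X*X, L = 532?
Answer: -457048682083/818 ≈ -5.5874e+8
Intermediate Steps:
S(s, X) = s + X²
l(v, b) = 5*b*(b + b²) (l(v, b) = ((b + b²)*b)*5 = (b*(b + b²))*5 = 5*b*(b + b²))
f(d) = (532 + d)/(2*d) (f(d) = (d + 532)/(d + d) = (532 + d)/((2*d)) = (532 + d)*(1/(2*d)) = (532 + d)/(2*d))
l(-302, -482) + f(-409) = 5*(-482)²*(1 - 482) + (½)*(532 - 409)/(-409) = 5*232324*(-481) + (½)*(-1/409)*123 = -558739220 - 123/818 = -457048682083/818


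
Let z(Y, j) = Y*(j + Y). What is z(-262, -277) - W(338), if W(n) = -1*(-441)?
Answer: 140777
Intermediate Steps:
z(Y, j) = Y*(Y + j)
W(n) = 441
z(-262, -277) - W(338) = -262*(-262 - 277) - 1*441 = -262*(-539) - 441 = 141218 - 441 = 140777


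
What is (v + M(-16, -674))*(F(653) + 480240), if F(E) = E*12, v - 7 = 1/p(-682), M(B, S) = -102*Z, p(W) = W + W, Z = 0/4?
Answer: 1164915393/341 ≈ 3.4162e+6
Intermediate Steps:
Z = 0 (Z = 0*(¼) = 0)
p(W) = 2*W
M(B, S) = 0 (M(B, S) = -102*0 = 0)
v = 9547/1364 (v = 7 + 1/(2*(-682)) = 7 + 1/(-1364) = 7 - 1/1364 = 9547/1364 ≈ 6.9993)
F(E) = 12*E
(v + M(-16, -674))*(F(653) + 480240) = (9547/1364 + 0)*(12*653 + 480240) = 9547*(7836 + 480240)/1364 = (9547/1364)*488076 = 1164915393/341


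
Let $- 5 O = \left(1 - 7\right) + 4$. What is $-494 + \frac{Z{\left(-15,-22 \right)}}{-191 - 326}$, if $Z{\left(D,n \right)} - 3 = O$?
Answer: $- \frac{1277007}{2585} \approx -494.01$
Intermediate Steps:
$O = \frac{2}{5}$ ($O = - \frac{\left(1 - 7\right) + 4}{5} = - \frac{-6 + 4}{5} = \left(- \frac{1}{5}\right) \left(-2\right) = \frac{2}{5} \approx 0.4$)
$Z{\left(D,n \right)} = \frac{17}{5}$ ($Z{\left(D,n \right)} = 3 + \frac{2}{5} = \frac{17}{5}$)
$-494 + \frac{Z{\left(-15,-22 \right)}}{-191 - 326} = -494 + \frac{17}{5 \left(-191 - 326\right)} = -494 + \frac{17}{5 \left(-517\right)} = -494 + \frac{17}{5} \left(- \frac{1}{517}\right) = -494 - \frac{17}{2585} = - \frac{1277007}{2585}$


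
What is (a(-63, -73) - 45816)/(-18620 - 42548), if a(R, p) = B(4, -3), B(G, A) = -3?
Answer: 45819/61168 ≈ 0.74907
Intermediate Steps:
a(R, p) = -3
(a(-63, -73) - 45816)/(-18620 - 42548) = (-3 - 45816)/(-18620 - 42548) = -45819/(-61168) = -45819*(-1/61168) = 45819/61168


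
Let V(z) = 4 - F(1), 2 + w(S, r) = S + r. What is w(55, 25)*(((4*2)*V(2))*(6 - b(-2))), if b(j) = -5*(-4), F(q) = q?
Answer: -26208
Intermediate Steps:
w(S, r) = -2 + S + r (w(S, r) = -2 + (S + r) = -2 + S + r)
b(j) = 20
V(z) = 3 (V(z) = 4 - 1*1 = 4 - 1 = 3)
w(55, 25)*(((4*2)*V(2))*(6 - b(-2))) = (-2 + 55 + 25)*(((4*2)*3)*(6 - 1*20)) = 78*((8*3)*(6 - 20)) = 78*(24*(-14)) = 78*(-336) = -26208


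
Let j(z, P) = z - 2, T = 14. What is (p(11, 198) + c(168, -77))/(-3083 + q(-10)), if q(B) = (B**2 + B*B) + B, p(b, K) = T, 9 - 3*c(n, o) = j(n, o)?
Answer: 115/8679 ≈ 0.013250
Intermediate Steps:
j(z, P) = -2 + z
c(n, o) = 11/3 - n/3 (c(n, o) = 3 - (-2 + n)/3 = 3 + (2/3 - n/3) = 11/3 - n/3)
p(b, K) = 14
q(B) = B + 2*B**2 (q(B) = (B**2 + B**2) + B = 2*B**2 + B = B + 2*B**2)
(p(11, 198) + c(168, -77))/(-3083 + q(-10)) = (14 + (11/3 - 1/3*168))/(-3083 - 10*(1 + 2*(-10))) = (14 + (11/3 - 56))/(-3083 - 10*(1 - 20)) = (14 - 157/3)/(-3083 - 10*(-19)) = -115/(3*(-3083 + 190)) = -115/3/(-2893) = -115/3*(-1/2893) = 115/8679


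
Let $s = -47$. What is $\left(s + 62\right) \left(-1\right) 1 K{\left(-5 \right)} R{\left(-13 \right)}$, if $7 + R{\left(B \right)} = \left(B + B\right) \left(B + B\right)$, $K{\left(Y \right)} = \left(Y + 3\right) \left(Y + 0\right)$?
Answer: $-100350$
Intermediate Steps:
$K{\left(Y \right)} = Y \left(3 + Y\right)$ ($K{\left(Y \right)} = \left(3 + Y\right) Y = Y \left(3 + Y\right)$)
$R{\left(B \right)} = -7 + 4 B^{2}$ ($R{\left(B \right)} = -7 + \left(B + B\right) \left(B + B\right) = -7 + 2 B 2 B = -7 + 4 B^{2}$)
$\left(s + 62\right) \left(-1\right) 1 K{\left(-5 \right)} R{\left(-13 \right)} = \left(-47 + 62\right) \left(-1\right) 1 \left(- 5 \left(3 - 5\right)\right) \left(-7 + 4 \left(-13\right)^{2}\right) = 15 \left(- \left(-5\right) \left(-2\right)\right) \left(-7 + 4 \cdot 169\right) = 15 \left(\left(-1\right) 10\right) \left(-7 + 676\right) = 15 \left(-10\right) 669 = \left(-150\right) 669 = -100350$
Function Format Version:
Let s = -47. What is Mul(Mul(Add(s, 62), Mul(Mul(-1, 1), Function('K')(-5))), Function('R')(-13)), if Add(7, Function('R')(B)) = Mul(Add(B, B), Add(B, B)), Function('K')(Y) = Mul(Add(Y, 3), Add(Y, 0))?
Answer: -100350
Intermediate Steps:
Function('K')(Y) = Mul(Y, Add(3, Y)) (Function('K')(Y) = Mul(Add(3, Y), Y) = Mul(Y, Add(3, Y)))
Function('R')(B) = Add(-7, Mul(4, Pow(B, 2))) (Function('R')(B) = Add(-7, Mul(Add(B, B), Add(B, B))) = Add(-7, Mul(Mul(2, B), Mul(2, B))) = Add(-7, Mul(4, Pow(B, 2))))
Mul(Mul(Add(s, 62), Mul(Mul(-1, 1), Function('K')(-5))), Function('R')(-13)) = Mul(Mul(Add(-47, 62), Mul(Mul(-1, 1), Mul(-5, Add(3, -5)))), Add(-7, Mul(4, Pow(-13, 2)))) = Mul(Mul(15, Mul(-1, Mul(-5, -2))), Add(-7, Mul(4, 169))) = Mul(Mul(15, Mul(-1, 10)), Add(-7, 676)) = Mul(Mul(15, -10), 669) = Mul(-150, 669) = -100350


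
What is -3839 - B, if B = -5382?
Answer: 1543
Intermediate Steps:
-3839 - B = -3839 - 1*(-5382) = -3839 + 5382 = 1543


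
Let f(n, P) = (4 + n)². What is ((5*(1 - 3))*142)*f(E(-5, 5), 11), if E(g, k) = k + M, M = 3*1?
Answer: -204480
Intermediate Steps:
M = 3
E(g, k) = 3 + k (E(g, k) = k + 3 = 3 + k)
((5*(1 - 3))*142)*f(E(-5, 5), 11) = ((5*(1 - 3))*142)*(4 + (3 + 5))² = ((5*(-2))*142)*(4 + 8)² = -10*142*12² = -1420*144 = -204480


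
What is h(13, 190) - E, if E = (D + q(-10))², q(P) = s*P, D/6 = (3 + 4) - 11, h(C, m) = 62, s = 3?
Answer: -2854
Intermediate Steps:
D = -24 (D = 6*((3 + 4) - 11) = 6*(7 - 11) = 6*(-4) = -24)
q(P) = 3*P
E = 2916 (E = (-24 + 3*(-10))² = (-24 - 30)² = (-54)² = 2916)
h(13, 190) - E = 62 - 1*2916 = 62 - 2916 = -2854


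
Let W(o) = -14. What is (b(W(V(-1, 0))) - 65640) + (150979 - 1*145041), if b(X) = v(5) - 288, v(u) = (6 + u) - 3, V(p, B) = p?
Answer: -59982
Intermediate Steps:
v(u) = 3 + u
b(X) = -280 (b(X) = (3 + 5) - 288 = 8 - 288 = -280)
(b(W(V(-1, 0))) - 65640) + (150979 - 1*145041) = (-280 - 65640) + (150979 - 1*145041) = -65920 + (150979 - 145041) = -65920 + 5938 = -59982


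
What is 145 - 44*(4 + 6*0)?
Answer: -31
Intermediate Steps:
145 - 44*(4 + 6*0) = 145 - 44*(4 + 0) = 145 - 44*4 = 145 - 176 = -31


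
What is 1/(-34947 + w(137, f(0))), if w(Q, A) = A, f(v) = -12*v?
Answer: -1/34947 ≈ -2.8615e-5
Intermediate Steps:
1/(-34947 + w(137, f(0))) = 1/(-34947 - 12*0) = 1/(-34947 + 0) = 1/(-34947) = -1/34947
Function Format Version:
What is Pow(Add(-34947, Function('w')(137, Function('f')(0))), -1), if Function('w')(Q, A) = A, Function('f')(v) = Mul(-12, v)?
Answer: Rational(-1, 34947) ≈ -2.8615e-5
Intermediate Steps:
Pow(Add(-34947, Function('w')(137, Function('f')(0))), -1) = Pow(Add(-34947, Mul(-12, 0)), -1) = Pow(Add(-34947, 0), -1) = Pow(-34947, -1) = Rational(-1, 34947)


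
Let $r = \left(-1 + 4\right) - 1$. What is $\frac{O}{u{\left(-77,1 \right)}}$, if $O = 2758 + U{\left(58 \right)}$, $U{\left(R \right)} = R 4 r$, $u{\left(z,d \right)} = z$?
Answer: $- \frac{3222}{77} \approx -41.844$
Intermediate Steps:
$r = 2$ ($r = 3 - 1 = 2$)
$U{\left(R \right)} = 8 R$ ($U{\left(R \right)} = R 4 \cdot 2 = 4 R 2 = 8 R$)
$O = 3222$ ($O = 2758 + 8 \cdot 58 = 2758 + 464 = 3222$)
$\frac{O}{u{\left(-77,1 \right)}} = \frac{3222}{-77} = 3222 \left(- \frac{1}{77}\right) = - \frac{3222}{77}$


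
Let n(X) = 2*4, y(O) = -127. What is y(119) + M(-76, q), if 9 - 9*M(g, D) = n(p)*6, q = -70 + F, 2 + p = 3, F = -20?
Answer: -394/3 ≈ -131.33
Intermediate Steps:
p = 1 (p = -2 + 3 = 1)
n(X) = 8
q = -90 (q = -70 - 20 = -90)
M(g, D) = -13/3 (M(g, D) = 1 - 8*6/9 = 1 - ⅑*48 = 1 - 16/3 = -13/3)
y(119) + M(-76, q) = -127 - 13/3 = -394/3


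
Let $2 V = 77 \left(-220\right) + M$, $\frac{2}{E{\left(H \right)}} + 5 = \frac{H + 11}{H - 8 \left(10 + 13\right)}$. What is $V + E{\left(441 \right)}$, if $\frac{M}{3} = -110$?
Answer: $- \frac{7193469}{833} \approx -8635.6$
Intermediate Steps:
$E{\left(H \right)} = \frac{2}{-5 + \frac{11 + H}{-184 + H}}$ ($E{\left(H \right)} = \frac{2}{-5 + \frac{H + 11}{H - 8 \left(10 + 13\right)}} = \frac{2}{-5 + \frac{11 + H}{H - 184}} = \frac{2}{-5 + \frac{11 + H}{-184 + H}}$)
$M = -330$ ($M = 3 \left(-110\right) = -330$)
$V = -8635$ ($V = \frac{77 \left(-220\right) - 330}{2} = \frac{-16940 - 330}{2} = \frac{1}{2} \left(-17270\right) = -8635$)
$V + E{\left(441 \right)} = -8635 + \frac{2 \left(184 - 441\right)}{-931 + 4 \cdot 441} = -8635 + \frac{2 \left(184 - 441\right)}{-931 + 1764} = -8635 + 2 \cdot \frac{1}{833} \left(-257\right) = -8635 - \frac{514}{833} = - \frac{7193469}{833}$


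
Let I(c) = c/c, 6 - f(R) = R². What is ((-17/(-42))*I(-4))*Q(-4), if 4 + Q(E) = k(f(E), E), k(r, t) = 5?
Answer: 17/42 ≈ 0.40476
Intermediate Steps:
f(R) = 6 - R²
I(c) = 1
Q(E) = 1 (Q(E) = -4 + 5 = 1)
((-17/(-42))*I(-4))*Q(-4) = (-17/(-42)*1)*1 = (-17*(-1/42)*1)*1 = ((17/42)*1)*1 = (17/42)*1 = 17/42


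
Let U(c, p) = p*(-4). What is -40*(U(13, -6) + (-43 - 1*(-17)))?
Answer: 80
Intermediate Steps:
U(c, p) = -4*p
-40*(U(13, -6) + (-43 - 1*(-17))) = -40*(-4*(-6) + (-43 - 1*(-17))) = -40*(24 + (-43 + 17)) = -40*(24 - 26) = -40*(-2) = 80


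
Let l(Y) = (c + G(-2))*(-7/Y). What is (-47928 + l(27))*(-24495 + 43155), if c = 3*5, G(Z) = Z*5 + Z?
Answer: -2683052980/3 ≈ -8.9435e+8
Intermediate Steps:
G(Z) = 6*Z (G(Z) = 5*Z + Z = 6*Z)
c = 15
l(Y) = -21/Y (l(Y) = (15 + 6*(-2))*(-7/Y) = (15 - 12)*(-7/Y) = 3*(-7/Y) = -21/Y)
(-47928 + l(27))*(-24495 + 43155) = (-47928 - 21/27)*(-24495 + 43155) = (-47928 - 21*1/27)*18660 = (-47928 - 7/9)*18660 = -431359/9*18660 = -2683052980/3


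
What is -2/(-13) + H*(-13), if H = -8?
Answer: 1354/13 ≈ 104.15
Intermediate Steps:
-2/(-13) + H*(-13) = -2/(-13) - 8*(-13) = -2*(-1/13) + 104 = 2/13 + 104 = 1354/13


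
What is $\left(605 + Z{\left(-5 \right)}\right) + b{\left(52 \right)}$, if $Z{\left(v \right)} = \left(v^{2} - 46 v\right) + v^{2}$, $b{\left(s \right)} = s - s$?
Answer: $885$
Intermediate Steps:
$b{\left(s \right)} = 0$
$Z{\left(v \right)} = - 46 v + 2 v^{2}$
$\left(605 + Z{\left(-5 \right)}\right) + b{\left(52 \right)} = \left(605 + 2 \left(-5\right) \left(-23 - 5\right)\right) + 0 = \left(605 + 2 \left(-5\right) \left(-28\right)\right) + 0 = \left(605 + 280\right) + 0 = 885 + 0 = 885$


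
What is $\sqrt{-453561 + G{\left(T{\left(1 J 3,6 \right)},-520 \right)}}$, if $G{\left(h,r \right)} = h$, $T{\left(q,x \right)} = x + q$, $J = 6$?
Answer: $3 i \sqrt{50393} \approx 673.45 i$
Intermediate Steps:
$T{\left(q,x \right)} = q + x$
$\sqrt{-453561 + G{\left(T{\left(1 J 3,6 \right)},-520 \right)}} = \sqrt{-453561 + \left(1 \cdot 6 \cdot 3 + 6\right)} = \sqrt{-453561 + \left(6 \cdot 3 + 6\right)} = \sqrt{-453561 + \left(18 + 6\right)} = \sqrt{-453561 + 24} = \sqrt{-453537} = 3 i \sqrt{50393}$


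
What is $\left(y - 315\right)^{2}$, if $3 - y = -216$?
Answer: $9216$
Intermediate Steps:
$y = 219$ ($y = 3 - -216 = 3 + 216 = 219$)
$\left(y - 315\right)^{2} = \left(219 - 315\right)^{2} = \left(-96\right)^{2} = 9216$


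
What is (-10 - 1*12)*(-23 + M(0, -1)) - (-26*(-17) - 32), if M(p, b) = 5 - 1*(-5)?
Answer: -124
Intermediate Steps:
M(p, b) = 10 (M(p, b) = 5 + 5 = 10)
(-10 - 1*12)*(-23 + M(0, -1)) - (-26*(-17) - 32) = (-10 - 1*12)*(-23 + 10) - (-26*(-17) - 32) = (-10 - 12)*(-13) - (442 - 32) = -22*(-13) - 1*410 = 286 - 410 = -124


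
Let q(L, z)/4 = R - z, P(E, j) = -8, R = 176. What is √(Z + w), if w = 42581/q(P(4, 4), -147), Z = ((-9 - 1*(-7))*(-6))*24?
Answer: √133940671/646 ≈ 17.915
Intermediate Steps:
Z = 288 (Z = ((-9 + 7)*(-6))*24 = -2*(-6)*24 = 12*24 = 288)
q(L, z) = 704 - 4*z (q(L, z) = 4*(176 - z) = 704 - 4*z)
w = 42581/1292 (w = 42581/(704 - 4*(-147)) = 42581/(704 + 588) = 42581/1292 ≈ 32.957)
√(Z + w) = √(288 + 42581/1292) = √(414677/1292) = √133940671/646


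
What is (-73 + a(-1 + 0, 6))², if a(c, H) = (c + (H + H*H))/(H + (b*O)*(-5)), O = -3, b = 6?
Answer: 48539089/9216 ≈ 5266.8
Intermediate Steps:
a(c, H) = (H + c + H²)/(90 + H) (a(c, H) = (c + (H + H*H))/(H + (6*(-3))*(-5)) = (c + (H + H²))/(H - 18*(-5)) = (H + c + H²)/(H + 90) = (H + c + H²)/(90 + H))
(-73 + a(-1 + 0, 6))² = (-73 + (6 + (-1 + 0) + 6²)/(90 + 6))² = (-73 + (6 - 1 + 36)/96)² = (-73 + (1/96)*41)² = (-73 + 41/96)² = (-6967/96)² = 48539089/9216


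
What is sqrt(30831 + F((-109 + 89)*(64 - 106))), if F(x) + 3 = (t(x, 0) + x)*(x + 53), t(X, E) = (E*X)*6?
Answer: 6*sqrt(21693) ≈ 883.71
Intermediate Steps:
t(X, E) = 6*E*X
F(x) = -3 + x*(53 + x) (F(x) = -3 + (6*0*x + x)*(x + 53) = -3 + (0 + x)*(53 + x) = -3 + x*(53 + x))
sqrt(30831 + F((-109 + 89)*(64 - 106))) = sqrt(30831 + (-3 + ((-109 + 89)*(64 - 106))**2 + 53*((-109 + 89)*(64 - 106)))) = sqrt(30831 + (-3 + (-20*(-42))**2 + 53*(-20*(-42)))) = sqrt(30831 + (-3 + 840**2 + 53*840)) = sqrt(30831 + (-3 + 705600 + 44520)) = sqrt(30831 + 750117) = sqrt(780948) = 6*sqrt(21693)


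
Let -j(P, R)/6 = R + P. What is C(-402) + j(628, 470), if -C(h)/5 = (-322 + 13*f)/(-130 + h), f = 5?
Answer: -3506101/532 ≈ -6590.4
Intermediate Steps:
j(P, R) = -6*P - 6*R (j(P, R) = -6*(R + P) = -6*(P + R) = -6*P - 6*R)
C(h) = 1285/(-130 + h) (C(h) = -5*(-322 + 13*5)/(-130 + h) = -5*(-322 + 65)/(-130 + h) = -(-1285)/(-130 + h) = 1285/(-130 + h))
C(-402) + j(628, 470) = 1285/(-130 - 402) + (-6*628 - 6*470) = 1285/(-532) + (-3768 - 2820) = 1285*(-1/532) - 6588 = -1285/532 - 6588 = -3506101/532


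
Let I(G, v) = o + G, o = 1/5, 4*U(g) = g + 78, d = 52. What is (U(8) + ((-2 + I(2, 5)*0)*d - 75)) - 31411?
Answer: -63137/2 ≈ -31569.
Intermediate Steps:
U(g) = 39/2 + g/4 (U(g) = (g + 78)/4 = (78 + g)/4 = 39/2 + g/4)
o = 1/5 ≈ 0.20000
I(G, v) = 1/5 + G
(U(8) + ((-2 + I(2, 5)*0)*d - 75)) - 31411 = ((39/2 + (1/4)*8) + ((-2 + (1/5 + 2)*0)*52 - 75)) - 31411 = ((39/2 + 2) + ((-2 + (11/5)*0)*52 - 75)) - 31411 = (43/2 + ((-2 + 0)*52 - 75)) - 31411 = (43/2 + (-2*52 - 75)) - 31411 = (43/2 + (-104 - 75)) - 31411 = (43/2 - 179) - 31411 = -315/2 - 31411 = -63137/2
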